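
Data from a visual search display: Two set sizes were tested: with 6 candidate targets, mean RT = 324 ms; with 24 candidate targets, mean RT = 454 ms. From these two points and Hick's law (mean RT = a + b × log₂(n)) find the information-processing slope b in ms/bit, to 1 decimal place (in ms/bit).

65.0 ms/bit

Slope: b = (454 − 324) / (log₂ 24 − log₂ 6) = 130/2.0000 = 65.000 ms/bit.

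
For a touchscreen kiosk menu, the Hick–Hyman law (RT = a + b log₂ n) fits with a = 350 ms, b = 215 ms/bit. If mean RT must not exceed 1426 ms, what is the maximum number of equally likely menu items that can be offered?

215·log₂ n ≤ 1426 − 350 = 1076, giving log₂ n ≤ 5.0047 and n ≤ 32.103. The largest whole number is 32.

32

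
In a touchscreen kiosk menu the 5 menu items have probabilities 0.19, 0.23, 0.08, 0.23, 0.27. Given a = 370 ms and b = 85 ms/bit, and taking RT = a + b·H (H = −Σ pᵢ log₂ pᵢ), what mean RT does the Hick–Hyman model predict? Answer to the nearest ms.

H = 0.19·log₂(1/0.19) + 0.23·log₂(1/0.23) + 0.08·log₂(1/0.08) + 0.23·log₂(1/0.23) + 0.27·log₂(1/0.27) = 2.2321 bits.
RT = 370 + 85 × 2.2321 = 559.73 ms.

560 ms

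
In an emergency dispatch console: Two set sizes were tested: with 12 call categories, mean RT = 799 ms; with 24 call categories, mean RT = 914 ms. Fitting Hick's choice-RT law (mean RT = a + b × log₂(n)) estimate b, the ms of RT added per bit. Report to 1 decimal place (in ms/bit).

115.0 ms/bit

The slope on a log₂ axis is (914 − 799) / (4.5850 − 3.5850) = 115.000 ms/bit.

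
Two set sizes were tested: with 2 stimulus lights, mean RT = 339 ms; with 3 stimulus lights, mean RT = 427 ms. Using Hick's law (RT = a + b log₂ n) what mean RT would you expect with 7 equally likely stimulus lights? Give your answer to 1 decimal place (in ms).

RT is linear in log₂ n, so two points fix the line:
  b = (427 − 339) / (log₂ 3 − log₂ 2) = 88 / (1.5850 − 1) = 150.437 ms/bit
  a = 339 − 150.437 × 1 = 188.563 ms
Then RT(7) = 188.563 + 150.437 × log₂ 7 = 188.563 + 150.437 × 2.8074 ≈ 610.893 ms.

610.9 ms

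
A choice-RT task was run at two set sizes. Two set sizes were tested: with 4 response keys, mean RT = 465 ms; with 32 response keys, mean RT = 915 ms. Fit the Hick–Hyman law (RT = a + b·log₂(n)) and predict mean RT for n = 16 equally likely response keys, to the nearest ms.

Solve the two-equation system in a and b:
  b = (915 − 465) / (log₂ 32 − log₂ 4) = 450 / (5 − 2) = 150 ms/bit
  a = 465 − 150 × 2 = 165 ms
Then RT(16) = 165 + 150 × log₂ 16 = 165 + 150 × 4 ≈ 765.000 ms.

765 ms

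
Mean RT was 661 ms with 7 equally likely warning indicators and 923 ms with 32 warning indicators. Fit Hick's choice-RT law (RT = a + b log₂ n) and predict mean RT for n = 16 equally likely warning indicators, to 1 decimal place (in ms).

RT is linear in log₂ n, so two points fix the line:
  b = (923 − 661) / (log₂ 32 − log₂ 7) = 262 / (5 − 2.8074) = 119.490 ms/bit
  a = 661 − 119.490 × 2.8074 = 325.548 ms
Then RT(16) = 325.548 + 119.490 × log₂ 16 = 325.548 + 119.490 × 4 ≈ 803.510 ms.

803.5 ms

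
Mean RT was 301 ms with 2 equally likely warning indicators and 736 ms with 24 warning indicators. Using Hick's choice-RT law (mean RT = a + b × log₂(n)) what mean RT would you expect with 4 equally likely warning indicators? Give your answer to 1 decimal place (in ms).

Fit slope and intercept:
  b = (736 − 301) / (log₂ 24 − log₂ 2) = 435 / (4.5850 − 1) = 121.340 ms/bit
  a = 301 − 121.340 × 1 = 179.660 ms
Then RT(4) = 179.660 + 121.340 × log₂ 4 = 179.660 + 121.340 × 2 ≈ 422.340 ms.

422.3 ms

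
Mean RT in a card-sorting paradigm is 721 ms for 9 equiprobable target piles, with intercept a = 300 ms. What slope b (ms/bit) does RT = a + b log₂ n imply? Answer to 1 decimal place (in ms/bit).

log₂(9) = 3.1699 bits.
b = (RT − a)/log₂ n = (721 − 300) / 3.1699 = 132.811 ms/bit.

132.8 ms/bit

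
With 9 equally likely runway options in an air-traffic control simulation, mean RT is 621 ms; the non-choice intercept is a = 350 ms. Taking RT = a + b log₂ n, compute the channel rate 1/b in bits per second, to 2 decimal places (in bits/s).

11.70 bits/s

Choice component = 621 − 350 = 271 ms over log₂(9) = 3.1699 bits.
b = 271 / 3.1699 = 85.491 ms/bit, so 1/b = 11.697 bits/s.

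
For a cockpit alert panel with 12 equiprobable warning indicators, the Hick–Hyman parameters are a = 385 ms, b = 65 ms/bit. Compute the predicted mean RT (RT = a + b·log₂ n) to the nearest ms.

log₂(12) = 3.5850 bits, so RT = 385 + 65 × 3.5850 ≈ 618.023 ms.

618 ms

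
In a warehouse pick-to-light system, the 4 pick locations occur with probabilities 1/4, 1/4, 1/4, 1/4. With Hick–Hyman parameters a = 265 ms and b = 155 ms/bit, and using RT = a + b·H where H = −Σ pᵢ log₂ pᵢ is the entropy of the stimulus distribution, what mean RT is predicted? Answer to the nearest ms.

575 ms

H = −Σ pᵢ log₂ pᵢ = 0.25·2 + 0.25·2 + 0.25·2 + 0.25·2 = 2.000 bits.
RT = 265 + 155 × 2.000 = 575.00 ms.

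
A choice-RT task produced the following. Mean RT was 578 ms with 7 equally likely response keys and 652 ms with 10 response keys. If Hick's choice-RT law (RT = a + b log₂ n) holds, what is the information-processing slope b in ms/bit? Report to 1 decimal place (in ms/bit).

b = (RT₂ − RT₁)/(log₂ n₂ − log₂ n₁) = (652 − 578)/(3.3219 − 2.8074) = 143.809 ms/bit.

143.8 ms/bit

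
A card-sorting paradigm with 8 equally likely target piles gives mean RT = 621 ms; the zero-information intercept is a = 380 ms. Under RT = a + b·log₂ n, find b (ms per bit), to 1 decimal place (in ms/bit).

log₂(8) = 3 bits.
b = (RT − a)/log₂ n = (621 − 380) / 3 = 80.333 ms/bit.

80.3 ms/bit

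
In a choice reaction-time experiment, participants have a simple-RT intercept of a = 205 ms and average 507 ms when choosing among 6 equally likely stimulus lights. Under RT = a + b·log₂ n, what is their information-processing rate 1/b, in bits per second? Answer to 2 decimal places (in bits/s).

8.56 bits/s

b = (507 − 205)/log₂ 6 = 302/2.5850 = 116.830 ms per bit = 0.11683 s/bit; the reciprocal is 8.559 bits/s.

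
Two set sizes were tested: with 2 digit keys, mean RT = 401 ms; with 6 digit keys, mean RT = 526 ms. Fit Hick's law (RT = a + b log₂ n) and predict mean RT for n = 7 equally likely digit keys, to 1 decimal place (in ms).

Fit slope and intercept:
  b = (526 − 401) / (log₂ 6 − log₂ 2) = 125 / (2.5850 − 1) = 78.866 ms/bit
  a = 401 − 78.866 × 1 = 322.134 ms
Then RT(7) = 322.134 + 78.866 × log₂ 7 = 322.134 + 78.866 × 2.8074 ≈ 543.539 ms.

543.5 ms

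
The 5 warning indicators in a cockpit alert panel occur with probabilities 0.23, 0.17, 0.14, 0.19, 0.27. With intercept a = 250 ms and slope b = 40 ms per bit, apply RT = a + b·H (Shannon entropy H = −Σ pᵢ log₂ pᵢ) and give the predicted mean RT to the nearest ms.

341 ms

H = 0.23·log₂(1/0.23) + 0.17·log₂(1/0.17) + 0.14·log₂(1/0.14) + 0.19·log₂(1/0.19) + 0.27·log₂(1/0.27) = 2.2846 bits.
RT = 250 + 40 × 2.2846 = 341.38 ms.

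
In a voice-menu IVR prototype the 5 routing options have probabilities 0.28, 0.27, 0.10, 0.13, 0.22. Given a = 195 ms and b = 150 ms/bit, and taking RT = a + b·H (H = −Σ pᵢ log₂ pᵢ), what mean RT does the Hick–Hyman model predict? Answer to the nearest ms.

Entropy contributions −pᵢ log₂ pᵢ: 0.5142, 0.5100, 0.3322, 0.3826, 0.4806; sum H = 2.2197 bits.
RT = a + bH = 195 + 150·2.2197 = 527.95 ms.

528 ms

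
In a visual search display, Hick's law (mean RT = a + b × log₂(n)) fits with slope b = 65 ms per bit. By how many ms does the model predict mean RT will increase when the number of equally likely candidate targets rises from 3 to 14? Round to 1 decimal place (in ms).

Only the slope matters, since a is common to both: ΔRT = b·log₂(n₂/n₁).
log₂(14) − log₂(3) = 3.8074 − 1.5850 = 2.2224.
ΔRT = 65 × 2.2224 = 144.456 ms.

144.5 ms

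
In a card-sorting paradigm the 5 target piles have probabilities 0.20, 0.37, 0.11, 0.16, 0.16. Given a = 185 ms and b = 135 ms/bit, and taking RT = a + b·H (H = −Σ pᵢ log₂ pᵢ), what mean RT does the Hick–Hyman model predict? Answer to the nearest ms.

481 ms

H = 0.20·log₂(1/0.20) + 0.37·log₂(1/0.37) + 0.11·log₂(1/0.11) + 0.16·log₂(1/0.16) + 0.16·log₂(1/0.16) = 2.1914 bits.
RT = 185 + 135 × 2.1914 = 480.84 ms.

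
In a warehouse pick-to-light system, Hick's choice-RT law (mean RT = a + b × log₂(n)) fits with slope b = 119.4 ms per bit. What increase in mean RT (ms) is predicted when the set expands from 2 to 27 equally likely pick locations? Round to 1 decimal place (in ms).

448.3 ms

Only the slope matters, since a is common to both: ΔRT = b·log₂(n₂/n₁).
log₂(27) − log₂(2) = 4.7549 − 1 = 3.7549.
ΔRT = 119.4 × 3.7549 = 448.334 ms.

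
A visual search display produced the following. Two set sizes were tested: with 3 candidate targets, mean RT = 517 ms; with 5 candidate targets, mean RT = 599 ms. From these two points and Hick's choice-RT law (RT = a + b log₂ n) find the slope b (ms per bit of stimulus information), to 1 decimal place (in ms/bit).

111.3 ms/bit

Slope: b = (599 − 517) / (log₂ 5 − log₂ 3) = 82/0.7370 = 111.267 ms/bit.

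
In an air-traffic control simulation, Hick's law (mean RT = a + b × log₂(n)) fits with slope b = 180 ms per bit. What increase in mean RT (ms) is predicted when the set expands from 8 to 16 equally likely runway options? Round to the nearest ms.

Only the slope matters, since a is common to both: ΔRT = b·log₂(n₂/n₁).
log₂(16) − log₂(8) = log₂(16/8) = log₂(2) = 1.
ΔRT = 180 × 1.0000 = 180.000 ms.

180 ms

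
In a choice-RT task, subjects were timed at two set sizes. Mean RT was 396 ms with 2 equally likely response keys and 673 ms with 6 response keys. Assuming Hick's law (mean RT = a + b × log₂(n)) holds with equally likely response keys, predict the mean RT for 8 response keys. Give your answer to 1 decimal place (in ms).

745.5 ms

RT is linear in log₂ n, so two points fix the line:
  b = (673 − 396) / (log₂ 6 − log₂ 2) = 277 / (2.5850 − 1) = 174.768 ms/bit
  a = 396 − 174.768 × 1 = 221.232 ms
Then RT(8) = 221.232 + 174.768 × log₂ 8 = 221.232 + 174.768 × 3 ≈ 745.535 ms.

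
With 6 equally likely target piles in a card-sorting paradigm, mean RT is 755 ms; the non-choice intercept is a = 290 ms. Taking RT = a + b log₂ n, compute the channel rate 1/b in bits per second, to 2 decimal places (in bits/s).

b = (755 − 290)/log₂ 6 = 465/2.5850 = 179.887 ms per bit = 0.17989 s/bit; the reciprocal is 5.559 bits/s.

5.56 bits/s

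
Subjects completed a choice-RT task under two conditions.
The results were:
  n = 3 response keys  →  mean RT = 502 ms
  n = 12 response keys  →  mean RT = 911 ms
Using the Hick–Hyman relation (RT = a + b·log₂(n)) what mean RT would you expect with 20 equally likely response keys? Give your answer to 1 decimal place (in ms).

Solve the two-equation system in a and b:
  b = (911 − 502) / (log₂ 12 − log₂ 3) = 409 / (3.5850 − 1.5850) = 204.500 ms/bit
  a = 502 − 204.500 × 1.5850 = 177.875 ms
Then RT(20) = 177.875 + 204.500 × log₂ 20 = 177.875 + 204.500 × 4.3219 ≈ 1061.709 ms.

1061.7 ms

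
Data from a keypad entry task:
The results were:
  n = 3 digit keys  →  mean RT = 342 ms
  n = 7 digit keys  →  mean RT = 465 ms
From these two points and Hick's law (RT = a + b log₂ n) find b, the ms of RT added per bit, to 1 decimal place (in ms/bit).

100.6 ms/bit

The slope on a log₂ axis is (465 − 342) / (2.8074 − 1.5850) = 100.622 ms/bit.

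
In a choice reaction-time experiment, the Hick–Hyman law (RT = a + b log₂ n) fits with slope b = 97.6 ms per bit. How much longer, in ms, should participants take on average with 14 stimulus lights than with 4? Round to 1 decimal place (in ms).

Only the slope matters, since a is common to both: ΔRT = b·log₂(n₂/n₁).
log₂(14) − log₂(4) = 3.8074 − 2 = 1.8074.
ΔRT = 97.6 × 1.8074 = 176.398 ms.

176.4 ms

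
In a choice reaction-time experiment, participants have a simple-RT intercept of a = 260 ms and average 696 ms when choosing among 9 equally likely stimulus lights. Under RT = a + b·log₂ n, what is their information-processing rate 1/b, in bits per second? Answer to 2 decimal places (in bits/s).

Choice component = 696 − 260 = 436 ms over log₂(9) = 3.1699 bits.
b = 436 / 3.1699 = 137.543 ms/bit, so 1/b = 7.270 bits/s.

7.27 bits/s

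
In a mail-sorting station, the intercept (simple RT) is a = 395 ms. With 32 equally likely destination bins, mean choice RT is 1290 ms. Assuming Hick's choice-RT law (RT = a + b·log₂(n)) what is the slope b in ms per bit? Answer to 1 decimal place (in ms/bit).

32 alternatives carry log₂ 32 = 5 bits; the choice cost is 1290 − 395 = 895 ms, so b = 895/5 = 179.000 ms/bit.

179.0 ms/bit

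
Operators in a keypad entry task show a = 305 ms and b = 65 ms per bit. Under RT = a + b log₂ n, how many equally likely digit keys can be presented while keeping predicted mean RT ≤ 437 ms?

4

Set 305 + 65·log₂ n ≤ 437 → log₂ n ≤ (437 − 305)/65 = 2.0308.
So n ≤ 2^2.0308 = 4.086; the largest integer n is 4.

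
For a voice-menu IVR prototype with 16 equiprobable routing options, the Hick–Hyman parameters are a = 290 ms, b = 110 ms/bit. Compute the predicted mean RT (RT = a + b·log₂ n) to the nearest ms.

log₂(16) = 4 bits, so RT = 290 + 110 × 4 ≈ 730.000 ms.

730 ms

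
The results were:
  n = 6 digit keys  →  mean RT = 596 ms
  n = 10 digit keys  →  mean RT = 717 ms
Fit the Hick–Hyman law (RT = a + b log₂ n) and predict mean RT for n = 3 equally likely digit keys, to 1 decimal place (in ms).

RT is linear in log₂ n, so two points fix the line:
  b = (717 − 596) / (log₂ 10 − log₂ 6) = 121 / (3.3219 − 2.5850) = 164.187 ms/bit
  a = 596 − 164.187 × 2.5850 = 171.583 ms
Then RT(3) = 171.583 + 164.187 × log₂ 3 = 171.583 + 164.187 × 1.5850 ≈ 431.813 ms.

431.8 ms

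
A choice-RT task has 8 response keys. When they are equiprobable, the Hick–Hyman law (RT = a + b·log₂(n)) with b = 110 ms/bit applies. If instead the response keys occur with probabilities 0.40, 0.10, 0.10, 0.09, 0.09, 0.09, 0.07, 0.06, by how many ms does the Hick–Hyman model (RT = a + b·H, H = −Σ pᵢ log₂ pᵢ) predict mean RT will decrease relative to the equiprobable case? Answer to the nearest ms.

The RT saving is b·ΔH. Equiprobable H₀ = log₂(8) = 3.0000 bits; with the given probabilities H = 2.6432 bits.
b·(H₀ − H) = 110 × (3.0000 − 2.6432) = 39.25 ms.

39 ms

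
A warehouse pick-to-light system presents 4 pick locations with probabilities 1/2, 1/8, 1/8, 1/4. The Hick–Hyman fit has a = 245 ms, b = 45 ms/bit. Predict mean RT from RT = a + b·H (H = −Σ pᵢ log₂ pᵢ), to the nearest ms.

324 ms

H = −Σ pᵢ log₂ pᵢ = 0.5·1 + 0.125·3 + 0.125·3 + 0.25·2 = 1.750 bits.
RT = 245 + 45 × 1.750 = 323.75 ms.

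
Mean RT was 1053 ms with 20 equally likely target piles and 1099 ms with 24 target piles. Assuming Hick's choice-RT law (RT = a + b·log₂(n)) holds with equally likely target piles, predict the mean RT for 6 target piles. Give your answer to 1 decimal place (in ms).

749.2 ms

With log₂ n on the abscissa the relation is linear; from the two conditions:
  b = (1099 − 1053) / (log₂ 24 − log₂ 20) = 46 / (4.5850 − 4.3219) = 174.882 ms/bit
  a = 1053 − 174.882 × 4.3219 = 297.172 ms
Then RT(6) = 297.172 + 174.882 × log₂ 6 = 297.172 + 174.882 × 2.5850 ≈ 749.236 ms.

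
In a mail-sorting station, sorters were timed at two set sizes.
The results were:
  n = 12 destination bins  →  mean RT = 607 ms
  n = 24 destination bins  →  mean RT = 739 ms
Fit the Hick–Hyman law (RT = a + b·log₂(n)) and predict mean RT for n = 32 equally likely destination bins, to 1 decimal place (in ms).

RT is linear in log₂ n, so two points fix the line:
  b = (739 − 607) / (log₂ 24 − log₂ 12) = 132 / (4.5850 − 3.5850) = 132.000 ms/bit
  a = 607 − 132.000 × 3.5850 = 133.785 ms
Then RT(32) = 133.785 + 132.000 × log₂ 32 = 133.785 + 132.000 × 5 ≈ 793.785 ms.

793.8 ms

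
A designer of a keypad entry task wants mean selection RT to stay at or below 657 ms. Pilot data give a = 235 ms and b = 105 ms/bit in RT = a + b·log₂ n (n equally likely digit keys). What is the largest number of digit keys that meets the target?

Information budget: (657 − 235)/105 = 4.0190 bits, so n ≤ 2^4.0190 = 16.213 → at most 16.

16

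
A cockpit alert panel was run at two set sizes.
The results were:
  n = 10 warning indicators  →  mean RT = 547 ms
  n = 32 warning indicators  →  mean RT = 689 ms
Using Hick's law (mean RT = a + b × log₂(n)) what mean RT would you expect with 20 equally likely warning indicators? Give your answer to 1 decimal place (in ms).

631.6 ms

With log₂ n on the abscissa the relation is linear; from the two conditions:
  b = (689 − 547) / (log₂ 32 − log₂ 10) = 142 / (5 − 3.3219) = 84.621 ms/bit
  a = 547 − 84.621 × 3.3219 = 265.895 ms
Then RT(20) = 265.895 + 84.621 × log₂ 20 = 265.895 + 84.621 × 4.3219 ≈ 631.621 ms.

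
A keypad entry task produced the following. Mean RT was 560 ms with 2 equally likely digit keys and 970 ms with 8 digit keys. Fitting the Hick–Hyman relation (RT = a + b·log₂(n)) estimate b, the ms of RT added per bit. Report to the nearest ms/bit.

205 ms/bit

The slope on a log₂ axis is (970 − 560) / (3 − 1) = 205 ms/bit.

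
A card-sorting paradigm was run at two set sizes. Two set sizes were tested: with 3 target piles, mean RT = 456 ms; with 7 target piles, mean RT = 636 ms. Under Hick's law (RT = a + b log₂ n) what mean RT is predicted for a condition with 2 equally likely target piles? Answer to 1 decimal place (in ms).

369.9 ms

With log₂ n on the abscissa the relation is linear; from the two conditions:
  b = (636 − 456) / (log₂ 7 − log₂ 3) = 180 / (2.8074 − 1.5850) = 147.252 ms/bit
  a = 456 − 147.252 × 1.5850 = 222.611 ms
Then RT(2) = 222.611 + 147.252 × log₂ 2 = 222.611 + 147.252 × 1 ≈ 369.863 ms.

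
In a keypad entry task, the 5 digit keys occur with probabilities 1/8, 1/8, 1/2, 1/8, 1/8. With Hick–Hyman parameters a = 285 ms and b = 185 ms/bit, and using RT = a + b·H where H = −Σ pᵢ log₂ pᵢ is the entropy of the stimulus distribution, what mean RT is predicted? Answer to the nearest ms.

655 ms

Each term −pᵢ log₂ pᵢ: 0.125·3 + 0.125·3 + 0.5·1 + 0.125·3 + 0.125·3; summed, H = 2.000 bits.
Mean RT = a + bH = 285 + 185·2.000 = 655.00 ms.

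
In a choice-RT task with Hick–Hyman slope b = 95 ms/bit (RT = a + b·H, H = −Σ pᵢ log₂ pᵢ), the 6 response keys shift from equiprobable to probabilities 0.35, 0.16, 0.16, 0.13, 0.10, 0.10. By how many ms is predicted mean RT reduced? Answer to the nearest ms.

15 ms

Equiprobable entropy H₀ = log₂ 6 = 2.5850 bits.
Skewed entropy H = −Σ pᵢ log₂ pᵢ = 2.4232 bits.
ΔRT = b·(H₀ − H) = 95 × 0.1618 = 15.37 ms.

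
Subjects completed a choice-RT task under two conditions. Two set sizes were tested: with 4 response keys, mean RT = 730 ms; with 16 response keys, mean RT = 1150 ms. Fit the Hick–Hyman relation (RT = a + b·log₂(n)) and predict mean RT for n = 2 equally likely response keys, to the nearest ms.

520 ms

Solve the two-equation system in a and b:
  b = (1150 − 730) / (log₂ 16 − log₂ 4) = 420 / (4 − 2) = 210 ms/bit
  a = 730 − 210 × 2 = 310 ms
Then RT(2) = 310 + 210 × log₂ 2 = 310 + 210 × 1 ≈ 520.000 ms.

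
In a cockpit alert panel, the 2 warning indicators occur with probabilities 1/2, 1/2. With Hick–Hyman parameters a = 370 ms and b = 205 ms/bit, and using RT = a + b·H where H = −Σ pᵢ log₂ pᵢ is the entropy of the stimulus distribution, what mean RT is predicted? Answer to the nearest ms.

Each term −pᵢ log₂ pᵢ: 0.5·1 + 0.5·1; summed, H = 1.000 bits.
Mean RT = a + bH = 370 + 205·1.000 = 575.00 ms.

575 ms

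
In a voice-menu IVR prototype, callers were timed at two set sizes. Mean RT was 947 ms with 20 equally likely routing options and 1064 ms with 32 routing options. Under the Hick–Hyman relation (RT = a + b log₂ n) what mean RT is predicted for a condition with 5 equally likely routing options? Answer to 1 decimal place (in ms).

601.9 ms

RT is linear in log₂ n, so two points fix the line:
  b = (1064 − 947) / (log₂ 32 − log₂ 20) = 117 / (5 − 4.3219) = 172.548 ms/bit
  a = 947 − 172.548 × 4.3219 = 201.260 ms
Then RT(5) = 201.260 + 172.548 × log₂ 5 = 201.260 + 172.548 × 2.3219 ≈ 601.904 ms.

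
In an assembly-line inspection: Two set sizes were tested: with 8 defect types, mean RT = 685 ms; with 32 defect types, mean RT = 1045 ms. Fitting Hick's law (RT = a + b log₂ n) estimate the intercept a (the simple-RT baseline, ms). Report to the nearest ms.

145 ms

The slope on a log₂ axis is (1045 − 685) / (5 − 3) = 180 ms/bit.
Intercept: a = 685 − 180·log₂(8) = 145.000 ms.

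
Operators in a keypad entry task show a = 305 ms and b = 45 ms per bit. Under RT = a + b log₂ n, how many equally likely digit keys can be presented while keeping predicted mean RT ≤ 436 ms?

7

Information budget: (436 − 305)/45 = 2.9111 bits, so n ≤ 2^2.9111 = 7.522 → at most 7.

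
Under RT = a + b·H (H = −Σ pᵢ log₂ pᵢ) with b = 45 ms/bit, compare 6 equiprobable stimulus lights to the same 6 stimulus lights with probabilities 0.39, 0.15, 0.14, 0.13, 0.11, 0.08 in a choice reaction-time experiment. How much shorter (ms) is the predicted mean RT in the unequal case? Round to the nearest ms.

The RT saving is b·ΔH. Equiprobable H₀ = log₂(6) = 2.5850 bits; with the given probabilities H = 2.3619 bits.
b·(H₀ − H) = 45 × (2.5850 − 2.3619) = 10.04 ms.

10 ms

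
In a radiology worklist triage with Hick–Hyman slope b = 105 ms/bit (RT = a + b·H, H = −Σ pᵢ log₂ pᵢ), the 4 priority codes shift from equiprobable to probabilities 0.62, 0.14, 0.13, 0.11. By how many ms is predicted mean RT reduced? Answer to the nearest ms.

The RT saving is b·ΔH. Equiprobable H₀ = log₂(4) = 2.0000 bits; with the given probabilities H = 1.5576 bits.
b·(H₀ − H) = 105 × (2.0000 − 1.5576) = 46.45 ms.

46 ms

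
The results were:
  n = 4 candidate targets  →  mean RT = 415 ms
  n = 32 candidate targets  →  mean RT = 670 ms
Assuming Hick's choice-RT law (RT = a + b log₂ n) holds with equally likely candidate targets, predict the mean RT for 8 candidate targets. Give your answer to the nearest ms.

Solve the two-equation system in a and b:
  b = (670 − 415) / (log₂ 32 − log₂ 4) = 255 / (5 − 2) = 85 ms/bit
  a = 415 − 85 × 2 = 245 ms
Then RT(8) = 245 + 85 × log₂ 8 = 245 + 85 × 3 ≈ 500.000 ms.

500 ms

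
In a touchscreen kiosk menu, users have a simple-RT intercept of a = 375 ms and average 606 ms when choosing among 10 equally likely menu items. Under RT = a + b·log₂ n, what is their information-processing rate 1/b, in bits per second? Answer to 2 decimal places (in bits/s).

b = (606 − 375)/log₂ 10 = 231/3.3219 = 69.538 ms per bit = 0.06954 s/bit; the reciprocal is 14.381 bits/s.

14.38 bits/s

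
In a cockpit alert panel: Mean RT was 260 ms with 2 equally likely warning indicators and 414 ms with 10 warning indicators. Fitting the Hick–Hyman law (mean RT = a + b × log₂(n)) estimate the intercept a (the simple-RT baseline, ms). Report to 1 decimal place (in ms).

193.7 ms

Slope: b = (414 − 260) / (log₂ 10 − log₂ 2) = 154/2.3219 = 66.324 ms/bit.
Intercept: a = 260 − 66.324·log₂(2) = 193.676 ms.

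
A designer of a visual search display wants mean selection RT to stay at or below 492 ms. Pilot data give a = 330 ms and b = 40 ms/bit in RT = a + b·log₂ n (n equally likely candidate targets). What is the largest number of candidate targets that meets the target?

40·log₂ n ≤ 492 − 330 = 162, giving log₂ n ≤ 4.0500 and n ≤ 16.564. The largest whole number is 16.

16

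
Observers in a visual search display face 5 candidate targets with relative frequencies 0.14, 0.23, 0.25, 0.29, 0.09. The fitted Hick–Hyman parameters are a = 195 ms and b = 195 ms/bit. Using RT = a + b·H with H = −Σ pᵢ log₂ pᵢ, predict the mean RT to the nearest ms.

H = 0.14·log₂(1/0.14) + 0.23·log₂(1/0.23) + 0.25·log₂(1/0.25) + 0.29·log₂(1/0.29) + 0.09·log₂(1/0.09) = 2.2153 bits.
RT = 195 + 195 × 2.2153 = 626.99 ms.

627 ms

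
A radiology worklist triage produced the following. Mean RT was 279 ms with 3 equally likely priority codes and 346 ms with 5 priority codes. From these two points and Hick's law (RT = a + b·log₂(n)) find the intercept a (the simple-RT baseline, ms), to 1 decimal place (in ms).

134.9 ms

b = (RT₂ − RT₁)/(log₂ n₂ − log₂ n₁) = (346 − 279)/(2.3219 − 1.5850) = 90.913 ms/bit.
a = RT₁ − b·log₂ n₁ = 279 − 90.913 × 1.5850 = 134.906 ms.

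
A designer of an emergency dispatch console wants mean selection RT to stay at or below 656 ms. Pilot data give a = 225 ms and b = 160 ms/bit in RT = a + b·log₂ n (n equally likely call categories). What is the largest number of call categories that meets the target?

Set 225 + 160·log₂ n ≤ 656 → log₂ n ≤ (656 − 225)/160 = 2.6938.
So n ≤ 2^2.6938 = 6.470; the largest integer n is 6.

6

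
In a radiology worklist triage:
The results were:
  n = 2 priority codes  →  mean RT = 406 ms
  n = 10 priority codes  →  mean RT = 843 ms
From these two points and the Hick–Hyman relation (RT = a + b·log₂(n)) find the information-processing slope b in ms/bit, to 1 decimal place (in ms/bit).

The slope on a log₂ axis is (843 − 406) / (3.3219 − 1) = 188.206 ms/bit.

188.2 ms/bit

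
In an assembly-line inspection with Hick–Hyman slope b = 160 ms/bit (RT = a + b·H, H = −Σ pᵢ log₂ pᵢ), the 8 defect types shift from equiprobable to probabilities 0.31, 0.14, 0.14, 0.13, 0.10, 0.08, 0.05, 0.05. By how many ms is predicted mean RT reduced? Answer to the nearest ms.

39 ms

The RT saving is b·ΔH. Equiprobable H₀ = log₂(8) = 3.0000 bits; with the given probabilities H = 2.7566 bits.
b·(H₀ − H) = 160 × (3.0000 − 2.7566) = 38.95 ms.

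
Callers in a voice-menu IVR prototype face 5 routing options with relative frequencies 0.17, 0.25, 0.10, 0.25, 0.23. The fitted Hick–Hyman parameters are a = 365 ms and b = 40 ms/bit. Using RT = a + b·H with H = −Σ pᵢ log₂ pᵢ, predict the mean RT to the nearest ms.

Entropy contributions −pᵢ log₂ pᵢ: 0.4346, 0.5000, 0.3322, 0.5000, 0.4877; sum H = 2.2544 bits.
RT = a + bH = 365 + 40·2.2544 = 455.18 ms.

455 ms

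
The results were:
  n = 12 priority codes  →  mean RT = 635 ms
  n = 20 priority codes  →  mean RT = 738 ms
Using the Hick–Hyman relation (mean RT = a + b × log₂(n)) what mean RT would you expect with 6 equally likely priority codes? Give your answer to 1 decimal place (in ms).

495.2 ms

With log₂ n on the abscissa the relation is linear; from the two conditions:
  b = (738 − 635) / (log₂ 20 − log₂ 12) = 103 / (4.3219 − 3.5850) = 139.762 ms/bit
  a = 635 − 139.762 × 3.5850 = 133.957 ms
Then RT(6) = 133.957 + 139.762 × log₂ 6 = 133.957 + 139.762 × 2.5850 ≈ 495.238 ms.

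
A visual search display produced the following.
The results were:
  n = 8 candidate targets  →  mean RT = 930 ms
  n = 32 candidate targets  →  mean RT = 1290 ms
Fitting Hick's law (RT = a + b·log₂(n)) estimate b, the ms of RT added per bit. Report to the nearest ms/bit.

The slope on a log₂ axis is (1290 − 930) / (5 − 3) = 180 ms/bit.

180 ms/bit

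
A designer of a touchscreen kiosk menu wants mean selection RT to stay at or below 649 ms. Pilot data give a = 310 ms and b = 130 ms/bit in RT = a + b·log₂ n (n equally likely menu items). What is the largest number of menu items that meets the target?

6

Set 310 + 130·log₂ n ≤ 649 → log₂ n ≤ (649 − 310)/130 = 2.6077.
So n ≤ 2^2.6077 = 6.095; the largest integer n is 6.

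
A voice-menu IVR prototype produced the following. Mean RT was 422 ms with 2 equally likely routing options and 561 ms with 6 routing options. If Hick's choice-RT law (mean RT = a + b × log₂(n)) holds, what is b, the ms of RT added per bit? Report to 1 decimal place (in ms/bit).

The slope on a log₂ axis is (561 − 422) / (2.5850 − 1) = 87.699 ms/bit.

87.7 ms/bit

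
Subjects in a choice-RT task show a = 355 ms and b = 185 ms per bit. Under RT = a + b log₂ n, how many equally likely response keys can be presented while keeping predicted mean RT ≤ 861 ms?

6

Set 355 + 185·log₂ n ≤ 861 → log₂ n ≤ (861 − 355)/185 = 2.7351.
So n ≤ 2^2.7351 = 6.658; the largest integer n is 6.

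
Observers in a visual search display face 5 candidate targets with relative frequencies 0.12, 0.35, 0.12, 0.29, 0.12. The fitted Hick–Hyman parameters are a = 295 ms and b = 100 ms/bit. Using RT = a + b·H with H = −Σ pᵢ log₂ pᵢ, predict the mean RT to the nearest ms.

Entropy contributions −pᵢ log₂ pᵢ: 0.3671, 0.5301, 0.3671, 0.5179, 0.3671; sum H = 2.1492 bits.
RT = a + bH = 295 + 100·2.1492 = 509.92 ms.

510 ms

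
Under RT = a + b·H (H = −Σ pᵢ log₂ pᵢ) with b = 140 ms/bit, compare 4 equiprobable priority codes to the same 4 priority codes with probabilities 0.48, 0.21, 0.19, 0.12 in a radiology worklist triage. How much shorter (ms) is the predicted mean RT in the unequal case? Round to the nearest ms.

Equiprobable entropy H₀ = log₂ 4 = 2.0000 bits.
Skewed entropy H = −Σ pᵢ log₂ pᵢ = 1.8034 bits.
ΔRT = b·(H₀ − H) = 140 × 0.1966 = 27.53 ms.

28 ms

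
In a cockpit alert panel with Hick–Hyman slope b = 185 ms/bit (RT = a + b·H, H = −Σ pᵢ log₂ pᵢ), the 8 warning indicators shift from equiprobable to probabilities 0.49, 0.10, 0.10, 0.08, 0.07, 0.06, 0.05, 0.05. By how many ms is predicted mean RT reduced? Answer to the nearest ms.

110 ms

The RT saving is b·ΔH. Equiprobable H₀ = log₂(8) = 3.0000 bits; with the given probabilities H = 2.4045 bits.
b·(H₀ − H) = 185 × (3.0000 − 2.4045) = 110.18 ms.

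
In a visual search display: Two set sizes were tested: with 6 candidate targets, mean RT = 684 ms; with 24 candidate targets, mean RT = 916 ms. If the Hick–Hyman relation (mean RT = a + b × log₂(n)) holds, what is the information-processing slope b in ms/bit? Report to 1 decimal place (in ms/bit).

b = (RT₂ − RT₁)/(log₂ n₂ − log₂ n₁) = (916 − 684)/(4.5850 − 2.5850) = 116.000 ms/bit.

116.0 ms/bit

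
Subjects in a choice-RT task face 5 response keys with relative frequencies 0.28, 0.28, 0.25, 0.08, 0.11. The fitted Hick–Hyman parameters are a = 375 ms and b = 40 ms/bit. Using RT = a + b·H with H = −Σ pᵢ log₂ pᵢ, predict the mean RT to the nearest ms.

H = 0.28·log₂(1/0.28) + 0.28·log₂(1/0.28) + 0.25·log₂(1/0.25) + 0.08·log₂(1/0.08) + 0.11·log₂(1/0.11) = 2.1702 bits.
RT = 375 + 40 × 2.1702 = 461.81 ms.

462 ms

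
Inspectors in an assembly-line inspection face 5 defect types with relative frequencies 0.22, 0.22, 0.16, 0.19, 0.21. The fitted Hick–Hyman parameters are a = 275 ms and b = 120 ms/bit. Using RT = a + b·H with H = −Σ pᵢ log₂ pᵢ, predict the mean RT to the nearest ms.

552 ms

Entropy contributions −pᵢ log₂ pᵢ: 0.4806, 0.4806, 0.4230, 0.4552, 0.4728; sum H = 2.3122 bits.
RT = a + bH = 275 + 120·2.3122 = 552.47 ms.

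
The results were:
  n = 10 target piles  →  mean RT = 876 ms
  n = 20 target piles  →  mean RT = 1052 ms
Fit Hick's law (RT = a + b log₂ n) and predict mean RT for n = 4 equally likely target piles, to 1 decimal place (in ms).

643.3 ms

Fit slope and intercept:
  b = (1052 − 876) / (log₂ 20 − log₂ 10) = 176 / (4.3219 − 3.3219) = 176.000 ms/bit
  a = 876 − 176.000 × 3.3219 = 291.341 ms
Then RT(4) = 291.341 + 176.000 × log₂ 4 = 291.341 + 176.000 × 2 ≈ 643.341 ms.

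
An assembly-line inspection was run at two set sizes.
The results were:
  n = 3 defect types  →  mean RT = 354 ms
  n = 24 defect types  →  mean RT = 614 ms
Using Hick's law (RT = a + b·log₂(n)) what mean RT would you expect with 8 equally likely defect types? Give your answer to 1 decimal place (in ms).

476.6 ms

Fit slope and intercept:
  b = (614 − 354) / (log₂ 24 − log₂ 3) = 260 / (4.5850 − 1.5850) = 86.667 ms/bit
  a = 354 − 86.667 × 1.5850 = 216.637 ms
Then RT(8) = 216.637 + 86.667 × log₂ 8 = 216.637 + 86.667 × 3 ≈ 476.637 ms.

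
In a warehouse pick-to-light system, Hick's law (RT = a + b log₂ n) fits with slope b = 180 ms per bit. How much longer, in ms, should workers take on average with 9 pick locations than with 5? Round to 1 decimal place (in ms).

Only the slope matters, since a is common to both: ΔRT = b·log₂(n₂/n₁).
log₂(9) − log₂(5) = 3.1699 − 2.3219 = 0.8480.
ΔRT = 180 × 0.8480 = 152.639 ms.

152.6 ms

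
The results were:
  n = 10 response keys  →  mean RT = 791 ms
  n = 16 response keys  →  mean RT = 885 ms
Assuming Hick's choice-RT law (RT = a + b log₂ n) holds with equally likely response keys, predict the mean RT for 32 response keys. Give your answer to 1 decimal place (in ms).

RT is linear in log₂ n, so two points fix the line:
  b = (885 − 791) / (log₂ 16 − log₂ 10) = 94 / (4 − 3.3219) = 138.628 ms/bit
  a = 791 − 138.628 × 3.3219 = 330.487 ms
Then RT(32) = 330.487 + 138.628 × log₂ 32 = 330.487 + 138.628 × 5 ≈ 1023.628 ms.

1023.6 ms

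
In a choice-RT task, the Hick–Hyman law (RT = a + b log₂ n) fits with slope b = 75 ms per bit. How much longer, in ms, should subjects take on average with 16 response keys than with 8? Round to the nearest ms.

75 ms

The intercept a cancels: ΔRT = b·(log₂ n₂ − log₂ n₁) = b·log₂(n₂/n₁).
log₂(16) − log₂(8) = log₂(16/8) = log₂(2) = 1.
ΔRT = 75 × 1.0000 = 75.000 ms.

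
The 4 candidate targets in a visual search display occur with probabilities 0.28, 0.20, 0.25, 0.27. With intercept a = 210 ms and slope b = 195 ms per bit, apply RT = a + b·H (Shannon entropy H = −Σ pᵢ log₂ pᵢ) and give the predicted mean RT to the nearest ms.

Entropy contributions −pᵢ log₂ pᵢ: 0.5142, 0.4644, 0.5000, 0.5100; sum H = 1.9886 bits.
RT = a + bH = 210 + 195·1.9886 = 597.78 ms.

598 ms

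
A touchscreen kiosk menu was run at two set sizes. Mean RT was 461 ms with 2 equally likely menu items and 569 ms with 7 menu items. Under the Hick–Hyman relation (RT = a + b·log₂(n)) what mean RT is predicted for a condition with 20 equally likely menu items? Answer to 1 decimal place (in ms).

With log₂ n on the abscissa the relation is linear; from the two conditions:
  b = (569 − 461) / (log₂ 7 − log₂ 2) = 108 / (2.8074 − 1) = 59.756 ms/bit
  a = 461 − 59.756 × 1 = 401.244 ms
Then RT(20) = 401.244 + 59.756 × log₂ 20 = 401.244 + 59.756 × 4.3219 ≈ 659.505 ms.

659.5 ms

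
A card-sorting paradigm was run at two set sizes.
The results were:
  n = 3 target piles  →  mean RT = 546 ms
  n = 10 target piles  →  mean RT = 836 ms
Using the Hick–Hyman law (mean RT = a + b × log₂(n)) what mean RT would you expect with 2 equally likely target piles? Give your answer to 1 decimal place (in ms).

448.3 ms

With log₂ n on the abscissa the relation is linear; from the two conditions:
  b = (836 − 546) / (log₂ 10 − log₂ 3) = 290 / (3.3219 − 1.5850) = 166.958 ms/bit
  a = 546 − 166.958 × 1.5850 = 281.378 ms
Then RT(2) = 281.378 + 166.958 × log₂ 2 = 281.378 + 166.958 × 1 ≈ 448.336 ms.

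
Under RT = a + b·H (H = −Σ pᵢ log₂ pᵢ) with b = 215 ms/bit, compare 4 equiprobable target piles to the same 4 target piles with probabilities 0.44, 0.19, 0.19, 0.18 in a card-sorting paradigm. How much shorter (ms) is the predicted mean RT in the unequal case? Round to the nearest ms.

26 ms

Equiprobable entropy H₀ = log₂ 4 = 2.0000 bits.
Skewed entropy H = −Σ pᵢ log₂ pᵢ = 1.8769 bits.
ΔRT = b·(H₀ − H) = 215 × 0.1231 = 26.46 ms.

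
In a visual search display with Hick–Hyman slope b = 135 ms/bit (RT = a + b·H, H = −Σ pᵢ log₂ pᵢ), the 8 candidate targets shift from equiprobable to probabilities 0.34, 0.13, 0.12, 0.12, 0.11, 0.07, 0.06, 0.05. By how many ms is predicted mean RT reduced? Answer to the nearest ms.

Equiprobable entropy H₀ = log₂ 8 = 3.0000 bits.
Skewed entropy H = −Σ pᵢ log₂ pᵢ = 2.7244 bits.
ΔRT = b·(H₀ − H) = 135 × 0.2756 = 37.20 ms.

37 ms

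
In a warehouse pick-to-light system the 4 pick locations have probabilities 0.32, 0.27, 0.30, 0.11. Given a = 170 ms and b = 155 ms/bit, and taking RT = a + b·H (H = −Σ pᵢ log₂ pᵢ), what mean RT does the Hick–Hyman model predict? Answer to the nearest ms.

466 ms

H = 0.32·log₂(1/0.32) + 0.27·log₂(1/0.27) + 0.30·log₂(1/0.30) + 0.11·log₂(1/0.11) = 1.9074 bits.
RT = 170 + 155 × 1.9074 = 465.65 ms.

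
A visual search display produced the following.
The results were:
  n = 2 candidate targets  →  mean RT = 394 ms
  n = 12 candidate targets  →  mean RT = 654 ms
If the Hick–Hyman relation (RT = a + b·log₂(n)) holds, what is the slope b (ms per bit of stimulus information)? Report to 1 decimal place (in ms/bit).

Slope: b = (654 − 394) / (log₂ 12 − log₂ 2) = 260/2.5850 = 100.582 ms/bit.

100.6 ms/bit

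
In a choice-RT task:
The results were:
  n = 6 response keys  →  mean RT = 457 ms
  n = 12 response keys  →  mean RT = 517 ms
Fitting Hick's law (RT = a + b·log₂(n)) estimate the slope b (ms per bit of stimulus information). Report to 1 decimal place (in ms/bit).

60.0 ms/bit

The slope on a log₂ axis is (517 − 457) / (3.5850 − 2.5850) = 60.000 ms/bit.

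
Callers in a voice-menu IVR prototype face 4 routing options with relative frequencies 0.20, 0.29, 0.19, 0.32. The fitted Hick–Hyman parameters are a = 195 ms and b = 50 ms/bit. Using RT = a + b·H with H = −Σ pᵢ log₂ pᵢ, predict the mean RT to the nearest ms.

H = 0.20·log₂(1/0.20) + 0.29·log₂(1/0.29) + 0.19·log₂(1/0.19) + 0.32·log₂(1/0.32) = 1.9635 bits.
RT = 195 + 50 × 1.9635 = 293.18 ms.

293 ms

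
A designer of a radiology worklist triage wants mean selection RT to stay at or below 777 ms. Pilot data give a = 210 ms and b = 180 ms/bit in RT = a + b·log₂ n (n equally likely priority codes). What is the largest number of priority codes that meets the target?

Information budget: (777 − 210)/180 = 3.1500 bits, so n ≤ 2^3.1500 = 8.877 → at most 8.

8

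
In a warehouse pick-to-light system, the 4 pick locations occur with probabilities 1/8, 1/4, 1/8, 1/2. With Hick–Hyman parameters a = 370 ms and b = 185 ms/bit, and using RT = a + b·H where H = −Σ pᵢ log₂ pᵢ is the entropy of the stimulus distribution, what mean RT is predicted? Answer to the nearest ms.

694 ms

H = −Σ pᵢ log₂ pᵢ = 0.125·3 + 0.25·2 + 0.125·3 + 0.5·1 = 1.750 bits.
RT = 370 + 185 × 1.750 = 693.75 ms.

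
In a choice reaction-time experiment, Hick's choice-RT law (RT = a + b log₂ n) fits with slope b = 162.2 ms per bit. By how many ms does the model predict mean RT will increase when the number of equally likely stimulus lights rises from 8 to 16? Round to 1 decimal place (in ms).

162.2 ms

Only the slope matters, since a is common to both: ΔRT = b·log₂(n₂/n₁).
log₂(16) − log₂(8) = log₂(16/8) = log₂(2) = 1.
ΔRT = 162.2 × 1.0000 = 162.200 ms.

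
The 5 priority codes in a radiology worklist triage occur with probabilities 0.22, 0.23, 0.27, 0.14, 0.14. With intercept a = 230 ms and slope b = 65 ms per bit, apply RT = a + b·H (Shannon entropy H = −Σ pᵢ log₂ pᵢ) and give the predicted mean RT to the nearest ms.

378 ms

Entropy contributions −pᵢ log₂ pᵢ: 0.4806, 0.4877, 0.5100, 0.3971, 0.3971; sum H = 2.2725 bits.
RT = a + bH = 230 + 65·2.2725 = 377.71 ms.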